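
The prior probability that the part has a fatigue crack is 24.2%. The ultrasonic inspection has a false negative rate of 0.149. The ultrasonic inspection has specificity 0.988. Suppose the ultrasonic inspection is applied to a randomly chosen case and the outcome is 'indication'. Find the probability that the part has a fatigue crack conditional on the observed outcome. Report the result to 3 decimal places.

Write H for 'the part has a fatigue crack'. Prior odds H:¬H = 0.242/0.758 = 0.31926. For the 'indication' outcome, the likelihood ratio is 0.851/0.012 = 70.917.
Posterior odds = 0.31926 × 70.917 = 22.641, so P(H|E) = 22.641/(1+22.641) = 0.958.

P(H | E) ≈ 0.958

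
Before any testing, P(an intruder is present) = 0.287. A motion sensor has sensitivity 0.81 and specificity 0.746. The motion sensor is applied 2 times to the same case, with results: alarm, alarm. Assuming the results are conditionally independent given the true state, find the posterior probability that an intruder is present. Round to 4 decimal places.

Let H be the event that an intruder is present; start with P(H) = 0.287. P('alarm'|H) = 0.81, P('alarm'|¬H) = 0.254.
Update on result 1 ('alarm'): P(H) ← 0.81·0.2870 / (0.81·0.2870 + 0.254·0.7130) = 0.23247/0.41357 = 0.5621.
Update on result 2 ('alarm'): P(H) ← 0.81·0.5621 / (0.81·0.5621 + 0.254·0.4379) = 0.45530/0.56653 = 0.8037.

Posterior P(H) ≈ 0.8037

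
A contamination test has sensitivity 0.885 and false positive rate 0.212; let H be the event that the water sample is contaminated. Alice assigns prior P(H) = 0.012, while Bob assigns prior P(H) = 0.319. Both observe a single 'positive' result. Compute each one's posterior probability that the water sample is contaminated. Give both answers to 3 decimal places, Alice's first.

The likelihood ratio for a 'positive' result is 0.885/0.212 = 4.1745.
Alice: prior odds 0.012/0.988 = 0.012146; posterior odds 0.050703; posterior probability 0.048.
Bob: prior odds 0.319/0.681 = 0.46843; posterior odds 1.9555; posterior probability 0.662.

Alice: 0.048; Bob: 0.662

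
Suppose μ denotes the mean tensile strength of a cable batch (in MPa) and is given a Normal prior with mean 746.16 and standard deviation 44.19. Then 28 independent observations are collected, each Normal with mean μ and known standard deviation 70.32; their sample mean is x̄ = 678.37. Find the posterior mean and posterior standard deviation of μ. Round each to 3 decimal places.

Posterior mean ≈ 683.992; posterior SD ≈ 12.726

With known σ, the Normal prior is conjugate. Weight on the data is w = (n/σ²)/(n/σ² + 1/τ₀²) = 0.00566240/(0.00566240+0.00051210) = 0.91706.
Posterior mean = w·x̄ + (1−w)·μ₀ = 0.91706·678.37 + 0.082937·746.16 = 683.992. Posterior variance = 1/(0.00566240+0.00051210) = 161.957, so SD = 12.726.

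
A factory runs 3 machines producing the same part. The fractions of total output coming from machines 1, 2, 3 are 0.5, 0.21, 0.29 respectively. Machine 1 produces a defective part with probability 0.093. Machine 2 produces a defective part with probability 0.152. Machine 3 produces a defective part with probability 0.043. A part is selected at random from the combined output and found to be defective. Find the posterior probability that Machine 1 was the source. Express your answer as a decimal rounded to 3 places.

Posterior probability ≈ 0.512

Tabulate prior·likelihood by source: [1] prior 0.5, lik 0.093, product 0.04650; [2] prior 0.21, lik 0.152, product 0.03192; [3] prior 0.29, lik 0.043, product 0.01247.
Normalizing constant = 0.090890; the posterior for Machine 1 is its product over the sum, 0.04650/0.090890 = 0.512.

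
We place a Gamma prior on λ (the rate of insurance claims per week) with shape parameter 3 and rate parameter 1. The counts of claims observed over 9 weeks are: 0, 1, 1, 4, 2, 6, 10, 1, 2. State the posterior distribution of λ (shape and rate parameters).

The Poisson likelihood adds the total count to the shape and the number of exposure periods to the rate. Here ∑xᵢ = 27 and n = 9, so shape 3→30 and rate 1→10.

Posterior: Gamma(shape=30, rate=10)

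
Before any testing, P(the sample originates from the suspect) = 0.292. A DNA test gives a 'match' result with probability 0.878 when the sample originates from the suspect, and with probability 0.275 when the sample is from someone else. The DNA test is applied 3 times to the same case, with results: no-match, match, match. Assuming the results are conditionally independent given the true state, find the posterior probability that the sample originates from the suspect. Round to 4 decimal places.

Let H be the event that the sample originates from the suspect; start with P(H) = 0.292. P('match'|H) = 0.878, P('match'|¬H) = 0.275.
Update on result 1 ('no-match'): P(H) ← 0.122·0.2920 / (0.122·0.2920 + 0.725·0.7080) = 0.035624/0.54892 = 0.0649.
Update on result 2 ('match'): P(H) ← 0.878·0.0649 / (0.878·0.0649 + 0.275·0.9351) = 0.056980/0.31413 = 0.1814.
Update on result 3 ('match'): P(H) ← 0.878·0.1814 / (0.878·0.1814 + 0.275·0.8186) = 0.15926/0.38438 = 0.4143.

Posterior P(H) ≈ 0.4143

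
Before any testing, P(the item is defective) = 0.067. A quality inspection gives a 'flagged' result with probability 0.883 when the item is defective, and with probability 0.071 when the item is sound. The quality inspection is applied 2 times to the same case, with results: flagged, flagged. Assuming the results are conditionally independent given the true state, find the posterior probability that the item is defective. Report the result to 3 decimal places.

With H the event that the item is defective, the joint likelihood of the observed sequence is P(data|H) = 0.883·0.883 = 0.77969 and P(data|¬H) = 0.071·0.071 = 0.0050410.
Bayes: P(H|data) = 0.067·0.77969 / (0.067·0.77969 + 0.933·0.0050410) = 0.052239/0.056942 = 0.9174.

Posterior P(H) ≈ 0.917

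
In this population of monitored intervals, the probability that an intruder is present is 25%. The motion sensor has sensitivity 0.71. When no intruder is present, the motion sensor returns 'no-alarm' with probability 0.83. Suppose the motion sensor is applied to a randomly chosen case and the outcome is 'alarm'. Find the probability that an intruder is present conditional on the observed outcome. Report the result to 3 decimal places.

P(H | E) ≈ 0.582

Write H for 'an intruder is present'. Prior odds H:¬H = 0.25/0.75 = 0.33333. For the 'alarm' outcome, the likelihood ratio is 0.71/0.17 = 4.1765.
Posterior odds = 0.33333 × 4.1765 = 1.3922, so P(H|E) = 1.3922/(1+1.3922) = 0.582.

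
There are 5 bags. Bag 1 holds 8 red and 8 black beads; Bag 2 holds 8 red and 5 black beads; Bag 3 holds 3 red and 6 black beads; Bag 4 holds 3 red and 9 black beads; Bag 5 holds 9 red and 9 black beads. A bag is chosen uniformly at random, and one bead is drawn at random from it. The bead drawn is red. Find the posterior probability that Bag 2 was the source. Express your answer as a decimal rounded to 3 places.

P(red|Bag 1) = 0.5; P(red|Bag 2) = 0.6154; P(red|Bag 3) = 0.3333; P(red|Bag 4) = 0.25; P(red|Bag 5) = 0.5.
Prior × likelihood for each source: 0.2·0.5=0.1000, 0.2·0.6154=0.1231, 0.2·0.3333=0.06667, 0.2·0.25=0.05000, 0.2·0.5=0.1000. Summing gives P(red) = 0.43974.
P(Bag 2 | red) = 0.1231 / 0.43974 = 0.280.

Posterior probability ≈ 0.280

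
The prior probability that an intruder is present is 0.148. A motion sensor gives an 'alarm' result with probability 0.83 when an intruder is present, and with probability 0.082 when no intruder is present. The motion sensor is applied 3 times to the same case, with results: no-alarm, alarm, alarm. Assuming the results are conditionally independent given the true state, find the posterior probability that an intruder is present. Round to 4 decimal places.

With H the event that an intruder is present, the joint likelihood of the observed sequence is P(data|H) = 0.17·0.83·0.83 = 0.11711 and P(data|¬H) = 0.918·0.082·0.082 = 0.0061726.
Bayes: P(H|data) = 0.148·0.11711 / (0.148·0.11711 + 0.852·0.0061726) = 0.017333/0.022592 = 0.7672.

Posterior P(H) ≈ 0.7672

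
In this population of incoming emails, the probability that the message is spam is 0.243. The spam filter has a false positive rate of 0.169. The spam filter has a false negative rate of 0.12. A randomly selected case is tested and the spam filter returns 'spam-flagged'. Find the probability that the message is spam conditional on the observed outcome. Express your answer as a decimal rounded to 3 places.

Let H be the event that the message is spam. P(H) = 0.243, so P(¬H) = 0.757. With E the 'spam-flagged' result, P(E|H) = 0.88 and P(E|¬H) = 0.169.
P(E) = 0.88·0.243 + 0.169·0.757 = 0.21384 + 0.12793 = 0.34177.
By Bayes' theorem, P(H|E) = 0.21384 / 0.34177 = 0.626.

P(H | E) ≈ 0.626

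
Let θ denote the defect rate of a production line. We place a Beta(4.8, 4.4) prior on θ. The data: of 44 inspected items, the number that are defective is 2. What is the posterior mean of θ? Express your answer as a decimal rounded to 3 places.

Posterior mean ≈ 0.128

The binomial likelihood is conjugate to the Beta prior: with 2 successes and 42 failures, the posterior is Beta(4.8+2, 4.4+42) = Beta(6.8, 46.4).
E[θ | data] = 6.8/(6.8+46.4) = 0.128.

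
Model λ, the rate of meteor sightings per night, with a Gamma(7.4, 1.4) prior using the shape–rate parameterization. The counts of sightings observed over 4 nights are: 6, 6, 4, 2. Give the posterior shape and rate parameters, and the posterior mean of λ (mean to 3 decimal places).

Total count ∑xᵢ = 18 over n = 4 nights.
Gamma is conjugate to the Poisson likelihood: posterior is Gamma(shape = 7.4+18 = 25.4, rate = 1.4+4 = 5.4).
E[λ | data] = 25.4/5.4 = 4.704.

Posterior: Gamma(shape=25.4, rate=5.4); mean ≈ 4.704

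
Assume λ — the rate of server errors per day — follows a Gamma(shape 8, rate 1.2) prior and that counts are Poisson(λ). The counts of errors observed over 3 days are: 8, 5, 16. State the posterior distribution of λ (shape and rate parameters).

Total count ∑xᵢ = 29 over n = 3 days.
Gamma is conjugate to the Poisson likelihood: posterior is Gamma(shape = 8+29 = 37, rate = 1.2+3 = 4.2).

Posterior: Gamma(shape=37, rate=4.2)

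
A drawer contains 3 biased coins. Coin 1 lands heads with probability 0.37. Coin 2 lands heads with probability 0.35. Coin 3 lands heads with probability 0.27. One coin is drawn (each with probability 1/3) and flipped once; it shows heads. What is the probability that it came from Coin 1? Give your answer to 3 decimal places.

Posterior probability ≈ 0.374

P(heads|C1) = 0.37; P(heads|C2) = 0.35; P(heads|C3) = 0.27.
Prior × likelihood for each source: 0.333333·0.37=0.1233, 0.333333·0.35=0.1167, 0.333333·0.27=0.09000. Summing gives P(heads) = 0.33000.
P(Coin 1 | heads) = 0.1233 / 0.33000 = 0.374.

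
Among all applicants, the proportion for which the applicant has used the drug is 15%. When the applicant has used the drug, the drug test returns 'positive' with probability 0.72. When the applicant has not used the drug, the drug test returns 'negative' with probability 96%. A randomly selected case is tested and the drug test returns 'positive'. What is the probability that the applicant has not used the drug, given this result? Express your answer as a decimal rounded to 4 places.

Write H for 'the applicant has used the drug'. Prior odds H:¬H = 0.15/0.85 = 0.17647. For the 'positive' outcome, the likelihood ratio is 0.72/0.04 = 18.000.
Posterior odds = 0.17647 × 18.000 = 3.1765, so P(H|E) = 3.1765/(1+3.1765) = 0.7606. Then P(¬H|E) = 1 − 0.7606 = 0.2394.

P(¬H | E) ≈ 0.2394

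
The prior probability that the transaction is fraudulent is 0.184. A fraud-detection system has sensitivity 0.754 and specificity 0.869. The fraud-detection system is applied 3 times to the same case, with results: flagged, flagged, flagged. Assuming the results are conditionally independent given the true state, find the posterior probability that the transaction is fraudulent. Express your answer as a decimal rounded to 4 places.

Posterior P(H) ≈ 0.9773

Let H be the event that the transaction is fraudulent; start with P(H) = 0.184. P('flagged'|H) = 0.754, P('flagged'|¬H) = 0.131.
Update on result 1 ('flagged'): P(H) ← 0.754·0.1840 / (0.754·0.1840 + 0.131·0.8160) = 0.13874/0.24563 = 0.5648.
Update on result 2 ('flagged'): P(H) ← 0.754·0.5648 / (0.754·0.5648 + 0.131·0.4352) = 0.42587/0.48288 = 0.8819.
Update on result 3 ('flagged'): P(H) ← 0.754·0.8819 / (0.754·0.8819 + 0.131·0.1181) = 0.66498/0.68045 = 0.9773.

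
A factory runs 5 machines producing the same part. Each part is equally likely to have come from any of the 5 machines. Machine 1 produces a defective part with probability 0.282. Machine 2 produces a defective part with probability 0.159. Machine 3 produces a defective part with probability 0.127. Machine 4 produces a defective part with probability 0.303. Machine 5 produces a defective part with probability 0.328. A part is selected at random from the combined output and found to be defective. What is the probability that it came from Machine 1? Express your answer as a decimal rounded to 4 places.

P(defective|M1) = 0.282; P(defective|M2) = 0.159; P(defective|M3) = 0.127; P(defective|M4) = 0.303; P(defective|M5) = 0.328.
Prior × likelihood for each source: 0.2·0.282=0.05640, 0.2·0.159=0.03180, 0.2·0.127=0.02540, 0.2·0.303=0.06060, 0.2·0.328=0.06560. Summing gives P(defective) = 0.23980.
P(Machine 1 | defective) = 0.05640 / 0.23980 = 0.2352.

Posterior probability ≈ 0.2352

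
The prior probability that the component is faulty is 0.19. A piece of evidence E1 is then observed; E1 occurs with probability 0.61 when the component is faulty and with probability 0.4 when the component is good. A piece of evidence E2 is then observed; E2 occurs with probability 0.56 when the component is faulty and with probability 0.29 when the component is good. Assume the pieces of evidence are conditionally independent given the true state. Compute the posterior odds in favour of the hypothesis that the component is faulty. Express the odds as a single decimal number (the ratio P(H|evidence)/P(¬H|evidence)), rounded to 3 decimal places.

Posterior odds ≈ 0.691

Prior odds = 0.19/(1−0.19) = 0.23457.
Likelihood ratio for E1 = 0.61/0.4 = 1.5250.
Likelihood ratio for E2 = 0.56/0.29 = 1.9310.
Posterior odds = prior odds × LR₁ × LR₂ = 0.69076.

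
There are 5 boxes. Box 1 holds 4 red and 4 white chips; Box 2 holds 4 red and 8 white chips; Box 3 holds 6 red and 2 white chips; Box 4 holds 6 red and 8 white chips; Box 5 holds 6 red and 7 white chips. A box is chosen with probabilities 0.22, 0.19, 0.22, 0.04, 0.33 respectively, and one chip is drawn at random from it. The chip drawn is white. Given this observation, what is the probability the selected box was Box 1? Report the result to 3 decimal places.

Posterior probability ≈ 0.223

Tabulate prior·likelihood by source: [1] prior 0.22, lik 0.5, product 0.1100; [2] prior 0.19, lik 0.6667, product 0.1267; [3] prior 0.22, lik 0.25, product 0.05500; [4] prior 0.04, lik 0.5714, product 0.02286; [5] prior 0.33, lik 0.5385, product 0.1777.
Normalizing constant = 0.49222; the posterior for Box 1 is its product over the sum, 0.1100/0.49222 = 0.223.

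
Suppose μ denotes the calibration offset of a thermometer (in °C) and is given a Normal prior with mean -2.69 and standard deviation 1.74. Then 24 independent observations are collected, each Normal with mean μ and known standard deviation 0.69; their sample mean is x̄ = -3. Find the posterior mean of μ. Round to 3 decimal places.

Posterior mean ≈ -2.998

With known σ, the Normal prior is conjugate. Weight on the data is w = (n/σ²)/(n/σ² + 1/τ₀²) = 50.4096/(50.4096+0.330295) = 0.99349.
Posterior mean = w·x̄ + (1−w)·μ₀ = 0.99349·-3 + 0.0065096·-2.69 = -2.998.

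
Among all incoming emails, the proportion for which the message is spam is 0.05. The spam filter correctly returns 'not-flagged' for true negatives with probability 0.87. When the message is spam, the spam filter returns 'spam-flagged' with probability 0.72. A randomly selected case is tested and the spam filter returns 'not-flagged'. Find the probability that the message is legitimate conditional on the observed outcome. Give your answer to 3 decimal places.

Let H be the event that the message is spam. P(H) = 0.05, so P(¬H) = 0.95. With E the 'not-flagged' result, P(E|H) = 0.28 and P(E|¬H) = 0.87.
P(E) = 0.28·0.05 + 0.87·0.95 = 0.014000 + 0.82650 = 0.84050.
By Bayes' theorem, P(H|E) = 0.014000 / 0.84050 = 0.017. Hence P(¬H|E) = 1 − 0.017 = 0.983.

P(¬H | E) ≈ 0.983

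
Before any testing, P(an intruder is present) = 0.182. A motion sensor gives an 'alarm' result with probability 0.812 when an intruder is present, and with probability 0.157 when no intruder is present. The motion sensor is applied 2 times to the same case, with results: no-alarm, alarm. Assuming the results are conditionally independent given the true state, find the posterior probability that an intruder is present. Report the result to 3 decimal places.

Posterior P(H) ≈ 0.204

Let H be the event that an intruder is present; start with P(H) = 0.182. P('alarm'|H) = 0.812, P('alarm'|¬H) = 0.157.
Update on result 1 ('no-alarm'): P(H) ← 0.188·0.1820 / (0.188·0.1820 + 0.843·0.8180) = 0.034216/0.72379 = 0.0473.
Update on result 2 ('alarm'): P(H) ← 0.812·0.0473 / (0.812·0.0473 + 0.157·0.9527) = 0.038386/0.18796 = 0.2042.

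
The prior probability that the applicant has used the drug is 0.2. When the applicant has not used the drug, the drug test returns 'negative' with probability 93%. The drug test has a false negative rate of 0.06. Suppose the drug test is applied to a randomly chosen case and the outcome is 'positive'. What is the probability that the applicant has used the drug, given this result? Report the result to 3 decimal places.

Let H be the event that the applicant has used the drug. P(H) = 0.2, so P(¬H) = 0.8. With E the 'positive' result, P(E|H) = 0.94 and P(E|¬H) = 0.07.
P(E) = 0.94·0.2 + 0.07·0.8 = 0.18800 + 0.056000 = 0.24400.
By Bayes' theorem, P(H|E) = 0.18800 / 0.24400 = 0.770.

P(H | E) ≈ 0.770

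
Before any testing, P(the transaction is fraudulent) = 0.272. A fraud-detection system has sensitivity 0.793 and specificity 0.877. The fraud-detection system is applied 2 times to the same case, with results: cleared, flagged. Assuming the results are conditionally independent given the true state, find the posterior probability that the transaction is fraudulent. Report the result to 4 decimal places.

With H the event that the transaction is fraudulent, the joint likelihood of the observed sequence is P(data|H) = 0.207·0.793 = 0.16415 and P(data|¬H) = 0.877·0.123 = 0.10787.
Bayes: P(H|data) = 0.272·0.16415 / (0.272·0.16415 + 0.728·0.10787) = 0.044649/0.12318 = 0.3625.

Posterior P(H) ≈ 0.3625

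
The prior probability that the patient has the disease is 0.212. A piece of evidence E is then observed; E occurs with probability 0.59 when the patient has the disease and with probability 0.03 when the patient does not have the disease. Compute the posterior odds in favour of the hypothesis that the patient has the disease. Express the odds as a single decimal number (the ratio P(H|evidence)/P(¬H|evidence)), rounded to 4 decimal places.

Posterior odds ≈ 5.2910

Prior odds = 0.212/(1−0.212) = 0.26904.
Likelihood ratio for E = 0.59/0.03 = 19.667.
Posterior odds = prior odds × LR = 5.2910.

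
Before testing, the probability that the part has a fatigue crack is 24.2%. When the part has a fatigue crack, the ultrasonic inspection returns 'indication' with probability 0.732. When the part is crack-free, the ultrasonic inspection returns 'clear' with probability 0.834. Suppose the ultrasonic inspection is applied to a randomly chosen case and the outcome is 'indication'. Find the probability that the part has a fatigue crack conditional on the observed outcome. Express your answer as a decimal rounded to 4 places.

P(H | E) ≈ 0.5847

Write H for 'the part has a fatigue crack'. Prior odds H:¬H = 0.242/0.758 = 0.31926. For the 'indication' outcome, the likelihood ratio is 0.732/0.166 = 4.4096.
Posterior odds = 0.31926 × 4.4096 = 1.4078, so P(H|E) = 1.4078/(1+1.4078) = 0.5847.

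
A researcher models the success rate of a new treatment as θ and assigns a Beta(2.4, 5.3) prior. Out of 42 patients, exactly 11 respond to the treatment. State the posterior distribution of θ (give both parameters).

Observing 11 successes and 31 failures updates Beta(2.4, 5.3) by adding the success and failure counts to the two shape parameters: α = 2.4+11 = 13.4, β = 5.3+31 = 36.3.

Posterior: Beta(13.4, 36.3)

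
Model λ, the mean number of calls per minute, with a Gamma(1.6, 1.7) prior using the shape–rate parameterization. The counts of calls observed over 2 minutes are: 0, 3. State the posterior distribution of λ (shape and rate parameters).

Posterior: Gamma(shape=4.6, rate=3.7)

Total count ∑xᵢ = 3 over n = 2 minutes.
Gamma is conjugate to the Poisson likelihood: posterior is Gamma(shape = 1.6+3 = 4.6, rate = 1.7+2 = 3.7).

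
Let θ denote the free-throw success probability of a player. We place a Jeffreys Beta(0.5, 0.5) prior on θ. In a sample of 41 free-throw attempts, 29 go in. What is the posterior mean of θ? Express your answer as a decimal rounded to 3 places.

Observing 29 successes and 12 failures updates Beta(0.5, 0.5) by adding the success and failure counts to the two shape parameters: α = 0.5+29 = 29.5, β = 0.5+12 = 12.5.
E[θ | data] = 29.5/(29.5+12.5) = 0.702.

Posterior mean ≈ 0.702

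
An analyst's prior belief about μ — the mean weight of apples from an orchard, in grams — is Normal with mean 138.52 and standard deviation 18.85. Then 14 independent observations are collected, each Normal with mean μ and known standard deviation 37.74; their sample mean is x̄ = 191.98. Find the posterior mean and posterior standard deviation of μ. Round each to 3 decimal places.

Posterior mean ≈ 180.080; posterior SD ≈ 8.893

Prior precision 1/τ₀² = 1/18.85² = 0.00281434; data precision n/σ² = 14/37.74² = 0.00982934.
Posterior precision = 0.00281434 + 0.00982934 = 0.0126437, giving posterior SD = 1/√0.0126437 = 8.893.
Posterior mean = (0.00281434·138.52 + 0.00982934·191.98) / 0.0126437 = 180.080.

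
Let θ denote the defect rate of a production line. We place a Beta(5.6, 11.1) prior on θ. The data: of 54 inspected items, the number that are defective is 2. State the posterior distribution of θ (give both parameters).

Posterior: Beta(7.6, 63.1)

Observing 2 successes and 52 failures updates Beta(5.6, 11.1) by adding the success and failure counts to the two shape parameters: α = 5.6+2 = 7.6, β = 11.1+52 = 63.1.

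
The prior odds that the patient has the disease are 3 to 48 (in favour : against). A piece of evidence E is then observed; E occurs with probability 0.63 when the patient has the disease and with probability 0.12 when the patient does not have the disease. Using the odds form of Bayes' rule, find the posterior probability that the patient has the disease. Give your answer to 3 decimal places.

Posterior probability ≈ 0.247

Prior odds = 3/48 = 0.062500. In log-odds, ln(0.062500) = -2.7726.
Add log likelihood ratio: ln(5.2500) = 1.6582.
Posterior log-odds = -1.1144, so posterior odds = exp(-1.1144) = 0.32812. Converting, P(H|E) = 0.32812/1.3281 = 0.247.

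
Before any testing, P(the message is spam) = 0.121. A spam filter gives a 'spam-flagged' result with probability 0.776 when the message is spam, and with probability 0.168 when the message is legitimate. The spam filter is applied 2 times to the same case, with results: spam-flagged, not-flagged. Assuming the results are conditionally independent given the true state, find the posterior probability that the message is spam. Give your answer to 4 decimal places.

Posterior P(H) ≈ 0.1462

With H the event that the message is spam, the joint likelihood of the observed sequence is P(data|H) = 0.776·0.224 = 0.17382 and P(data|¬H) = 0.168·0.832 = 0.13978.
Bayes: P(H|data) = 0.121·0.17382 / (0.121·0.17382 + 0.879·0.13978) = 0.021033/0.14390 = 0.1462.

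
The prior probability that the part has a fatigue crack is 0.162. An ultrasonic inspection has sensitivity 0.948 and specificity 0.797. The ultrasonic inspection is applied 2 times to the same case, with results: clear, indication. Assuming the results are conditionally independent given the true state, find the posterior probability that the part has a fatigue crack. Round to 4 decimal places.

Posterior P(H) ≈ 0.0556

With H the event that the part has a fatigue crack, the joint likelihood of the observed sequence is P(data|H) = 0.052·0.948 = 0.049296 and P(data|¬H) = 0.797·0.203 = 0.16179.
Bayes: P(H|data) = 0.162·0.049296 / (0.162·0.049296 + 0.838·0.16179) = 0.0079860/0.14357 = 0.0556.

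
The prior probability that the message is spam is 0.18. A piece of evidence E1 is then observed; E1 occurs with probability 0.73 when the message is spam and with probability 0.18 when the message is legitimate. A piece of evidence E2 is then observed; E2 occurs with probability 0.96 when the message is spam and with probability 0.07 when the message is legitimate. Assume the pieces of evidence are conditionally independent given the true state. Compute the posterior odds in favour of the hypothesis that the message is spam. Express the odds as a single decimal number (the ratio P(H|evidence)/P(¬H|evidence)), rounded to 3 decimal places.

Prior odds = 0.18/(1−0.18) = 0.21951. In log-odds, ln(0.21951) = -1.5163.
Add log likelihood ratios: ln(4.0556) + ln(13.714) = 4.0185.
Posterior log-odds = 2.5022, so posterior odds = exp(2.5022) = 12.209.

Posterior odds ≈ 12.209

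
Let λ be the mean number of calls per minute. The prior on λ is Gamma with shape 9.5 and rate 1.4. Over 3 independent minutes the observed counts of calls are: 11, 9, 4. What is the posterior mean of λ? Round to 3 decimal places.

Posterior mean ≈ 7.614

The Poisson likelihood adds the total count to the shape and the number of exposure periods to the rate. Here ∑xᵢ = 24 and n = 3, so shape 9.5→33.5 and rate 1.4→4.4.
Posterior mean = shape/rate = 33.5/4.4 = 7.614.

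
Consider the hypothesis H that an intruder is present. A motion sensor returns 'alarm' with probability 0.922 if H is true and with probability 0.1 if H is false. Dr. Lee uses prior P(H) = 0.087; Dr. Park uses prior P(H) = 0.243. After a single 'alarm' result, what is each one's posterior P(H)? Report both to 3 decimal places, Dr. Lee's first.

Dr. Lee: 0.468; Dr. Park: 0.747

The likelihood ratio for an 'alarm' result is 0.922/0.1 = 9.2200.
Dr. Lee: prior odds 0.087/0.913 = 0.095290; posterior odds 0.87858; posterior probability 0.468.
Dr. Park: prior odds 0.243/0.757 = 0.32100; posterior odds 2.9597; posterior probability 0.747.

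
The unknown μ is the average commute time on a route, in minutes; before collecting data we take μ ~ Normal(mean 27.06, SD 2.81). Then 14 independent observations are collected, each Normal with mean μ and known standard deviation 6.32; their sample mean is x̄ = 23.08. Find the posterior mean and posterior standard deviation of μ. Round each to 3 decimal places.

Posterior mean ≈ 24.136; posterior SD ≈ 1.448

Prior precision 1/τ₀² = 1/2.81² = 0.126645; data precision n/σ² = 14/6.32² = 0.350505.
Posterior precision = 0.126645 + 0.350505 = 0.477150, giving posterior SD = 1/√0.477150 = 1.448.
Posterior mean = (0.126645·27.06 + 0.350505·23.08) / 0.477150 = 24.136.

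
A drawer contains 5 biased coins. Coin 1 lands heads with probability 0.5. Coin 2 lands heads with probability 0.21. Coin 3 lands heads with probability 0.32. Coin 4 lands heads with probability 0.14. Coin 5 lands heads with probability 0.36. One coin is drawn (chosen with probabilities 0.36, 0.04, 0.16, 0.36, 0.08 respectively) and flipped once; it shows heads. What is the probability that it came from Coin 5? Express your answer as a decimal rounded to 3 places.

P(heads|C1) = 0.5; P(heads|C2) = 0.21; P(heads|C3) = 0.32; P(heads|C4) = 0.14; P(heads|C5) = 0.36.
Prior × likelihood for each source: 0.36·0.5=0.1800, 0.04·0.21=0.008400, 0.16·0.32=0.05120, 0.36·0.14=0.05040, 0.08·0.36=0.02880. Summing gives P(heads) = 0.31880.
P(Coin 5 | heads) = 0.02880 / 0.31880 = 0.090.

Posterior probability ≈ 0.090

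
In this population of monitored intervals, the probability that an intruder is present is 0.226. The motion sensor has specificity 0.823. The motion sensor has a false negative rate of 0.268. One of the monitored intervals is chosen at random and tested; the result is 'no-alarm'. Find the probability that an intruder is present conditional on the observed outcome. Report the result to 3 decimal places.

Write H for 'an intruder is present'. Prior odds H:¬H = 0.226/0.774 = 0.29199. For the 'no-alarm' outcome, the likelihood ratio is 0.268/0.823 = 0.32564.
Posterior odds = 0.29199 × 0.32564 = 0.095083, so P(H|E) = 0.095083/(1+0.095083) = 0.087.

P(H | E) ≈ 0.087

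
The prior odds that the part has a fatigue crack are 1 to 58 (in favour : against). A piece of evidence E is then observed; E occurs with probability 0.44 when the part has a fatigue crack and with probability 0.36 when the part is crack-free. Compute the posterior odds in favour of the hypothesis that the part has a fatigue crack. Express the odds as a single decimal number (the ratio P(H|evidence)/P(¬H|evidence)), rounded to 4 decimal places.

Posterior odds ≈ 0.0211

Prior odds = 1/58 = 0.017241. In log-odds, ln(0.017241) = -4.0604.
Add log likelihood ratio: ln(1.2222) = 0.20067.
Posterior log-odds = -3.8598, so posterior odds = exp(-3.8598) = 0.021073.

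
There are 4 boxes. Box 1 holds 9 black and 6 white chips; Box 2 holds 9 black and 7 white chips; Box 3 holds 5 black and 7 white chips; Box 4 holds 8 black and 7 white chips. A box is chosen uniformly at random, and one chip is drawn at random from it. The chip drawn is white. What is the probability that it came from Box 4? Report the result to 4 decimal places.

Posterior probability ≈ 0.2472

Tabulate prior·likelihood by source: [1] prior 0.25, lik 0.4, product 0.1000; [2] prior 0.25, lik 0.4375, product 0.1094; [3] prior 0.25, lik 0.5833, product 0.1458; [4] prior 0.25, lik 0.4667, product 0.1167.
Normalizing constant = 0.47188; the posterior for Box 4 is its product over the sum, 0.1167/0.47188 = 0.2472.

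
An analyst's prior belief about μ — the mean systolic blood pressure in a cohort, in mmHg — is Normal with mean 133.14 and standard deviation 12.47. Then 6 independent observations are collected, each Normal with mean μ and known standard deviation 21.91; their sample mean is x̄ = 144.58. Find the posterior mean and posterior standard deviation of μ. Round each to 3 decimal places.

Posterior mean ≈ 140.694; posterior SD ≈ 7.268

With known σ, the Normal prior is conjugate. Weight on the data is w = (n/σ²)/(n/σ² + 1/τ₀²) = 0.0124987/(0.0124987+0.00643083) = 0.66028.
Posterior mean = w·x̄ + (1−w)·μ₀ = 0.66028·144.58 + 0.33972·133.14 = 140.694. Posterior variance = 1/(0.0124987+0.00643083) = 52.8274, so SD = 7.268.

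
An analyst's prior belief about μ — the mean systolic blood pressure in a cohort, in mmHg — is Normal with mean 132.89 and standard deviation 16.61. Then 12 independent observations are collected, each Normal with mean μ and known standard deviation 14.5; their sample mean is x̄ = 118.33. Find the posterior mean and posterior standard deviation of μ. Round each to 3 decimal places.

Posterior mean ≈ 119.199; posterior SD ≈ 4.059

With known σ, the Normal prior is conjugate. Weight on the data is w = (n/σ²)/(n/σ² + 1/τ₀²) = 0.0570749/(0.0570749+0.00362461) = 0.94029.
Posterior mean = w·x̄ + (1−w)·μ₀ = 0.94029·118.33 + 0.059714·132.89 = 119.199. Posterior variance = 1/(0.0570749+0.00362461) = 16.4746, so SD = 4.059.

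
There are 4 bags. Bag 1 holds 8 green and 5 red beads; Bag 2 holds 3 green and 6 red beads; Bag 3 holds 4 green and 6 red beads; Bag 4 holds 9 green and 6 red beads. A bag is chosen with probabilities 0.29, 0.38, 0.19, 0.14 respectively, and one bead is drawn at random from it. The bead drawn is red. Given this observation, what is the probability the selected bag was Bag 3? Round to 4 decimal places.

P(red|Bag 1) = 0.3846; P(red|Bag 2) = 0.6667; P(red|Bag 3) = 0.6; P(red|Bag 4) = 0.4.
Prior × likelihood for each source: 0.29·0.3846=0.1115, 0.38·0.6667=0.2533, 0.19·0.6=0.1140, 0.14·0.4=0.05600. Summing gives P(red) = 0.53487.
P(Bag 3 | red) = 0.1140 / 0.53487 = 0.2131.

Posterior probability ≈ 0.2131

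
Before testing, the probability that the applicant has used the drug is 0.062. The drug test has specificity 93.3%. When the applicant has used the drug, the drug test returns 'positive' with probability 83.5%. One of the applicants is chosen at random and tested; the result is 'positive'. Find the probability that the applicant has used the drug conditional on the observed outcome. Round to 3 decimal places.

Let H be the event that the applicant has used the drug. P(H) = 0.062, so P(¬H) = 0.938. With E the 'positive' result, P(E|H) = 0.835 and P(E|¬H) = 0.067.
P(E) = 0.835·0.062 + 0.067·0.938 = 0.051770 + 0.062846 = 0.11462.
By Bayes' theorem, P(H|E) = 0.051770 / 0.11462 = 0.452.

P(H | E) ≈ 0.452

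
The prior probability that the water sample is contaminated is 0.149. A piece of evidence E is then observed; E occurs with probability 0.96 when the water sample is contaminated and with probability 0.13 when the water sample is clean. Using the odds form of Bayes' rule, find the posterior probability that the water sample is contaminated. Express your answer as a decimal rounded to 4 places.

Posterior probability ≈ 0.5639

Prior odds = 0.149/(1−0.149) = 0.17509. In log-odds, ln(0.17509) = -1.7425.
Add log likelihood ratio: ln(7.3846) = 1.9994.
Posterior log-odds = 0.25693, so posterior odds = exp(0.25693) = 1.2930. Converting, P(H|E) = 1.2930/2.2930 = 0.5639.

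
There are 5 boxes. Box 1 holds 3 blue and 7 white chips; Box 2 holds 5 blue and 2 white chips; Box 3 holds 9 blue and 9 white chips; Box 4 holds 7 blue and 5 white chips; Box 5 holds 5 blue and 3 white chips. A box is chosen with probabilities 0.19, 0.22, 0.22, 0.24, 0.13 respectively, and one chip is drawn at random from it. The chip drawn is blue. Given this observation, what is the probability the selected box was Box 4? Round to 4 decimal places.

Posterior probability ≈ 0.2567

Tabulate prior·likelihood by source: [1] prior 0.19, lik 0.3, product 0.05700; [2] prior 0.22, lik 0.7143, product 0.1571; [3] prior 0.22, lik 0.5, product 0.1100; [4] prior 0.24, lik 0.5833, product 0.1400; [5] prior 0.13, lik 0.625, product 0.08125.
Normalizing constant = 0.54539; the posterior for Box 4 is its product over the sum, 0.1400/0.54539 = 0.2567.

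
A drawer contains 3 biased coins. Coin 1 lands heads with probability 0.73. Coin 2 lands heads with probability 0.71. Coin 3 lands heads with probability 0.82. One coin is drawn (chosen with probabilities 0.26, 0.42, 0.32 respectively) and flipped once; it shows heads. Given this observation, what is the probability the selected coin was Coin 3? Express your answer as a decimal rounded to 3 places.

Tabulate prior·likelihood by source: [1] prior 0.26, lik 0.73, product 0.1898; [2] prior 0.42, lik 0.71, product 0.2982; [3] prior 0.32, lik 0.82, product 0.2624.
Normalizing constant = 0.75040; the posterior for Coin 3 is its product over the sum, 0.2624/0.75040 = 0.350.

Posterior probability ≈ 0.350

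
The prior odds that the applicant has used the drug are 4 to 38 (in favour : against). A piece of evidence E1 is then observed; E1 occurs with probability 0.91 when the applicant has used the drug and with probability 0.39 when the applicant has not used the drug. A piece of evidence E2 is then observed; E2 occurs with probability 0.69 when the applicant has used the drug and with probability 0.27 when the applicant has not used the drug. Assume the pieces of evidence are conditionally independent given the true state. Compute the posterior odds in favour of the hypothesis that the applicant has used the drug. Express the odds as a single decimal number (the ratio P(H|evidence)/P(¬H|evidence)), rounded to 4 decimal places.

Prior odds = 4/38 = 0.10526. In log-odds, ln(0.10526) = -2.2513.
Add log likelihood ratios: ln(2.3333) + ln(2.5556) = 1.7856.
Posterior log-odds = -0.46572, so posterior odds = exp(-0.46572) = 0.62768.

Posterior odds ≈ 0.6277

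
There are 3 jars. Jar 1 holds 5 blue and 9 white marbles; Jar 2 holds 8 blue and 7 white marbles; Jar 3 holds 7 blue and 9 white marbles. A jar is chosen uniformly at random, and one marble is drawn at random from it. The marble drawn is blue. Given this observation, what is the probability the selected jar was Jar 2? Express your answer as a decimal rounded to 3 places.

P(blue|Jar 1) = 0.3571; P(blue|Jar 2) = 0.5333; P(blue|Jar 3) = 0.4375.
Prior × likelihood for each source: 0.333333·0.3571=0.1190, 0.333333·0.5333=0.1778, 0.333333·0.4375=0.1458. Summing gives P(blue) = 0.44266.
P(Jar 2 | blue) = 0.1778 / 0.44266 = 0.402.

Posterior probability ≈ 0.402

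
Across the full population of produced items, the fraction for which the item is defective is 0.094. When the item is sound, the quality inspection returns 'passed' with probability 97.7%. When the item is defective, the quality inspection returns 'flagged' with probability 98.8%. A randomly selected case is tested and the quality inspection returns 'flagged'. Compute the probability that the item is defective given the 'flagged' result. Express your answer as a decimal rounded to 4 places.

Write H for 'the item is defective'. Prior odds H:¬H = 0.094/0.906 = 0.10375. For the 'flagged' outcome, the likelihood ratio is 0.988/0.023 = 42.957.
Posterior odds = 0.10375 × 42.957 = 4.4569, so P(H|E) = 4.4569/(1+4.4569) = 0.8167.

P(H | E) ≈ 0.8167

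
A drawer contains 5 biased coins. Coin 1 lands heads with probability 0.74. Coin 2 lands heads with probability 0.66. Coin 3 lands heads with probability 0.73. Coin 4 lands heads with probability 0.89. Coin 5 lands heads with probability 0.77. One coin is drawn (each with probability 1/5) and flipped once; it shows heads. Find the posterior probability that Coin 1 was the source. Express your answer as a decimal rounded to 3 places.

Posterior probability ≈ 0.195

Tabulate prior·likelihood by source: [1] prior 0.2, lik 0.74, product 0.1480; [2] prior 0.2, lik 0.66, product 0.1320; [3] prior 0.2, lik 0.73, product 0.1460; [4] prior 0.2, lik 0.89, product 0.1780; [5] prior 0.2, lik 0.77, product 0.1540.
Normalizing constant = 0.75800; the posterior for Coin 1 is its product over the sum, 0.1480/0.75800 = 0.195.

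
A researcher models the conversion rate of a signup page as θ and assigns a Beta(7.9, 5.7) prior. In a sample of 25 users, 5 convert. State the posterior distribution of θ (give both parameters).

The binomial likelihood is conjugate to the Beta prior: with 5 successes and 20 failures, the posterior is Beta(7.9+5, 5.7+20) = Beta(12.9, 25.7).

Posterior: Beta(12.9, 25.7)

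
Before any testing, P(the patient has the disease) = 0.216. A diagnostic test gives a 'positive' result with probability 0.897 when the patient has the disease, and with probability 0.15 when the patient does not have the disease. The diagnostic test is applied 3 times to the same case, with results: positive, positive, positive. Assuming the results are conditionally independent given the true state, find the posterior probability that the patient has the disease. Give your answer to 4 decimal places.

Posterior P(H) ≈ 0.9833

Let H be the event that the patient has the disease; start with P(H) = 0.216. P('positive'|H) = 0.897, P('positive'|¬H) = 0.15.
Update on result 1 ('positive'): P(H) ← 0.897·0.2160 / (0.897·0.2160 + 0.15·0.7840) = 0.19375/0.31135 = 0.6223.
Update on result 2 ('positive'): P(H) ← 0.897·0.6223 / (0.897·0.6223 + 0.15·0.3777) = 0.55820/0.61485 = 0.9079.
Update on result 3 ('positive'): P(H) ← 0.897·0.9079 / (0.897·0.9079 + 0.15·0.0921) = 0.81435/0.82817 = 0.9833.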